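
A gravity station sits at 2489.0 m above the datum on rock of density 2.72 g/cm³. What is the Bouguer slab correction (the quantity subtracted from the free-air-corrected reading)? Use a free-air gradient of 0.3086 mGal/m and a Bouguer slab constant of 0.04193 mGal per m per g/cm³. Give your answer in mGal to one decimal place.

283.9

Bouguer slab correction = 0.04193 × 2.72 × 2489.0 = 283.9 mGal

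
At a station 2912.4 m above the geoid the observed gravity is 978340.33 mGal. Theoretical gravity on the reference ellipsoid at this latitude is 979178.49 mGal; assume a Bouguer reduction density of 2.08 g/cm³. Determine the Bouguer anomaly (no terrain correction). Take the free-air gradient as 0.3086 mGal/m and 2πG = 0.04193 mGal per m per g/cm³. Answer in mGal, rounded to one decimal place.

-193.4

Free-air correction = 0.3086 × 2912.4 = 898.77 mGal
Free-air anomaly = 978340.33 − 979178.49 + (898.77) = 60.61 mGal
Bouguer slab correction = 0.04193 × 2.08 × 2912.4 = 254.00 mGal
Simple Bouguer anomaly = 60.61 − (254.00) = -193.39 mGal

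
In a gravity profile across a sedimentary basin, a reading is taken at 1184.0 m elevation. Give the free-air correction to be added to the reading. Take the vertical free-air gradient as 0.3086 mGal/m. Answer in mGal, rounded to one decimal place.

Free-air correction = 0.3086 × 1184.0 = 365.4 mGal

365.4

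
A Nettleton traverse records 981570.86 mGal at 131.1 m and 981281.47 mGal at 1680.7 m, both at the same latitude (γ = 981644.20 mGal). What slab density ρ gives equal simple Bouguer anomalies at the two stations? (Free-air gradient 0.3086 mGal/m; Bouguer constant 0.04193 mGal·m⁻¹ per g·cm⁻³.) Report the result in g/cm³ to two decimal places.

Δg_obs = 981281.47 − 981570.86 = -289.39 mGal over Δh = 1680.7 − 131.1 = 1549.6 m
Equal Bouguer anomalies ⇒ Δg_obs + (0.3086 − 0.04193ρ)·Δh = 0
0.3086 − 0.04193ρ = −Δg_obs/Δh = 0.18675
ρ = (0.3086 − 0.18675) / 0.04193 = 2.91 g/cm³

2.91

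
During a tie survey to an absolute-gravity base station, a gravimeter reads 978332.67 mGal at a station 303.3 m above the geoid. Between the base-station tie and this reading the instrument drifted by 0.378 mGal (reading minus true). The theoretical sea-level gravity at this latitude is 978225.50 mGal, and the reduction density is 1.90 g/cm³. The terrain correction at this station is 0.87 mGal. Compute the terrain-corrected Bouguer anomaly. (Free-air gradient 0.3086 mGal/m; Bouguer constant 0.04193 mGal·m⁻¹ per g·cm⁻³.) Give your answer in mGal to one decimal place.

Drift-corrected reading = 978332.67 − (0.378) = 978332.292 mGal
Free-air correction = 0.3086 × 303.3 = 93.60 mGal
Free-air anomaly = 978332.292 − 978225.50 + (93.60) = 200.392 mGal
Bouguer slab correction = 0.04193 × 1.90 × 303.3 = 24.16 mGal
Simple Bouguer anomaly = 200.392 − (24.16) = 176.232 mGal
Complete Bouguer anomaly = 176.232 + 0.87 = 177.102 mGal

177.1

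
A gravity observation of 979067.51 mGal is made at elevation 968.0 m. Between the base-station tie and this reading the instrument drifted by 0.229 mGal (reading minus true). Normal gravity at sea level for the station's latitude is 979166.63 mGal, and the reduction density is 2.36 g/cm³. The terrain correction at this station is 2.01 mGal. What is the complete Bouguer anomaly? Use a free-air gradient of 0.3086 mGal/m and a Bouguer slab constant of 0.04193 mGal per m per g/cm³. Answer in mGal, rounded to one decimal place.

105.6

Drift-corrected reading = 979067.51 − (0.229) = 979067.281 mGal
Free-air correction = 0.3086 × 968.0 = 298.72 mGal
Free-air anomaly = 979067.281 − 979166.63 + (298.72) = 199.371 mGal
Bouguer slab correction = 0.04193 × 2.36 × 968.0 = 95.79 mGal
Simple Bouguer anomaly = 199.371 − (95.79) = 103.581 mGal
Complete Bouguer anomaly = 103.581 + 2.01 = 105.591 mGal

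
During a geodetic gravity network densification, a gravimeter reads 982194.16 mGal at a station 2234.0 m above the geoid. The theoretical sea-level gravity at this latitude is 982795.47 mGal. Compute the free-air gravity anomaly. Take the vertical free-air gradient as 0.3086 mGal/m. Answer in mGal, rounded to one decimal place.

Free-air correction = 0.3086 × 2234.0 = 689.41 mGal
Free-air anomaly = 982194.16 − 982795.47 + (689.41) = 88.10 mGal

88.1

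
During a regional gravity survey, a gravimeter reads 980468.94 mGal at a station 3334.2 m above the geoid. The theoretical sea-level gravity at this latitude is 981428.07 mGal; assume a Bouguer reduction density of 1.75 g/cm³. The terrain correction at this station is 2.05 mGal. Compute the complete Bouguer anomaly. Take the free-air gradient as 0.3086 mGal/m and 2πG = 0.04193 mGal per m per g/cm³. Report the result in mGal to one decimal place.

Free-air correction = 0.3086 × 3334.2 = 1028.93 mGal
Free-air anomaly = 980468.94 − 981428.07 + (1028.93) = 69.80 mGal
Bouguer slab correction = 0.04193 × 1.75 × 3334.2 = 244.66 mGal
Simple Bouguer anomaly = 69.80 − (244.66) = -174.86 mGal
Complete Bouguer anomaly = -174.86 + 2.05 = -172.81 mGal

-172.8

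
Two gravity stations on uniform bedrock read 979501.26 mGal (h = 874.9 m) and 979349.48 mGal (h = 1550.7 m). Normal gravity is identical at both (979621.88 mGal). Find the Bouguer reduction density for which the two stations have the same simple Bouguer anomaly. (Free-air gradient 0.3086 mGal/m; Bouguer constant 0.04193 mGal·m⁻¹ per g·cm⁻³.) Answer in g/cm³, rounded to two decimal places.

2.00

Δg_obs = 979349.48 − 979501.26 = -151.78 mGal over Δh = 1550.7 − 874.9 = 675.8 m
Equal Bouguer anomalies ⇒ Δg_obs + (0.3086 − 0.04193ρ)·Δh = 0
0.3086 − 0.04193ρ = −Δg_obs/Δh = 0.22459
ρ = (0.3086 − 0.22459) / 0.04193 = 2.00 g/cm³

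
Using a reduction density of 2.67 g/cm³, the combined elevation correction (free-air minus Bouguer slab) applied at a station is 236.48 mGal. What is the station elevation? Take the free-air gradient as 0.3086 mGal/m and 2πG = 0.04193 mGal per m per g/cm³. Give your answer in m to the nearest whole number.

Combined gradient = 0.3086 − 0.04193 × 2.67 = 0.1966469 mGal/m
h = 236.48 / 0.1966469 = 1202.56 m

1203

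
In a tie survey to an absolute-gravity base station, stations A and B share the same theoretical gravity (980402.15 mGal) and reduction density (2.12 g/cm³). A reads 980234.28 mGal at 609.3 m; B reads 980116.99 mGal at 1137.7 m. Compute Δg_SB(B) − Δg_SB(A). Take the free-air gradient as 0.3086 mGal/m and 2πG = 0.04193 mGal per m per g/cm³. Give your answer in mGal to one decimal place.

-1.2

Δg_SB(A) = 980234.28 − 980402.15 + 0.3086×609.3 − 0.04193×2.12×609.3 = -34.00 mGal
Δg_SB(B) = 980116.99 − 980402.15 + 0.3086×1137.7 − 0.04193×2.12×1137.7 = -35.20 mGal
Difference = -35.20 − (-34.00) = -1.20 mGal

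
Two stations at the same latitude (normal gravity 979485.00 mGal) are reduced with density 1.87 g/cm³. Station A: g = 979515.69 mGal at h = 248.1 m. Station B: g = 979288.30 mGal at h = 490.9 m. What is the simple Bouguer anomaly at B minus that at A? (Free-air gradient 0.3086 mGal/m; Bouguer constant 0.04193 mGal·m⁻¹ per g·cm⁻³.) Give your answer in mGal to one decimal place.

Δg_SB(A) = 979515.69 − 979485.00 + 0.3086×248.1 − 0.04193×1.87×248.1 = 87.80 mGal
Δg_SB(B) = 979288.30 − 979485.00 + 0.3086×490.9 − 0.04193×1.87×490.9 = -83.70 mGal
Difference = -83.70 − (87.80) = -171.50 mGal

-171.5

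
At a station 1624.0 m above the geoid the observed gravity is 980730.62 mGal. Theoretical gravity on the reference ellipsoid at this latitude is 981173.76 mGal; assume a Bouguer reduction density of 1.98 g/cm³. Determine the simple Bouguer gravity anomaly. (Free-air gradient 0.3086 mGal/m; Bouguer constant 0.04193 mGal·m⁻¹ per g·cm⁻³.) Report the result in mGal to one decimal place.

Free-air correction = 0.3086 × 1624.0 = 501.17 mGal
Free-air anomaly = 980730.62 − 981173.76 + (501.17) = 58.03 mGal
Bouguer slab correction = 0.04193 × 1.98 × 1624.0 = 134.83 mGal
Simple Bouguer anomaly = 58.03 − (134.83) = -76.80 mGal

-76.8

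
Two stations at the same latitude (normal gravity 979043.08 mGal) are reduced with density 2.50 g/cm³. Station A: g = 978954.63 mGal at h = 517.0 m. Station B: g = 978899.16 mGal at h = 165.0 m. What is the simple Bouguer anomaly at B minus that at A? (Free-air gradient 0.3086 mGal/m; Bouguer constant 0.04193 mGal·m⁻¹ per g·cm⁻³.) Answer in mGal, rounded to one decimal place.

-127.2

Δg_SB(A) = 978954.63 − 979043.08 + 0.3086×517.0 − 0.04193×2.50×517.0 = 16.90 mGal
Δg_SB(B) = 978899.16 − 979043.08 + 0.3086×165.0 − 0.04193×2.50×165.0 = -110.30 mGal
Difference = -110.30 − (16.90) = -127.20 mGal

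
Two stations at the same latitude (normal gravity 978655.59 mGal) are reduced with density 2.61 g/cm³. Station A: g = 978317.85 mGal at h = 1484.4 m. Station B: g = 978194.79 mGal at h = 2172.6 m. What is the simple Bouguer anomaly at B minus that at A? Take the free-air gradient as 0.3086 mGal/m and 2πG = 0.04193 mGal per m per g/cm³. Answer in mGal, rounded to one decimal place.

14.0

Δg_SB(A) = 978317.85 − 978655.59 + 0.3086×1484.4 − 0.04193×2.61×1484.4 = -42.10 mGal
Δg_SB(B) = 978194.79 − 978655.59 + 0.3086×2172.6 − 0.04193×2.61×2172.6 = -28.10 mGal
Difference = -28.10 − (-42.10) = 14.00 mGal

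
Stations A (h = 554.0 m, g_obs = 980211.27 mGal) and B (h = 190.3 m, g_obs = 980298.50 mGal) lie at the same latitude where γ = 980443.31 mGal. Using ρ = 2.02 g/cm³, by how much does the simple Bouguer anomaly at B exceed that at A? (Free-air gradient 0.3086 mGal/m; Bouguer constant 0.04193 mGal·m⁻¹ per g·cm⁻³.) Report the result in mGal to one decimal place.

Δg_SB(A) = 980211.27 − 980443.31 + 0.3086×554.0 − 0.04193×2.02×554.0 = -108.00 mGal
Δg_SB(B) = 980298.50 − 980443.31 + 0.3086×190.3 − 0.04193×2.02×190.3 = -102.20 mGal
Difference = -102.20 − (-108.00) = 5.80 mGal

5.8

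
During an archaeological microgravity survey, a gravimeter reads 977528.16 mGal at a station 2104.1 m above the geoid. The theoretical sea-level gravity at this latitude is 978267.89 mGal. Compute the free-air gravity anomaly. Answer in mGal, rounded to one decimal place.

-90.4

Free-air correction = 0.3086 × 2104.1 = 649.33 mGal
Free-air anomaly = 977528.16 − 978267.89 + (649.33) = -90.40 mGal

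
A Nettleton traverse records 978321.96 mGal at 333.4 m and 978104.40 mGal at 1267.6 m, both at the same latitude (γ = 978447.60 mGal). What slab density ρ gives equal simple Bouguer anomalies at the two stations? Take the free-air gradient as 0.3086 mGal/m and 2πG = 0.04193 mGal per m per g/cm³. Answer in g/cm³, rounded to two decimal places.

Δg_obs = 978104.40 − 978321.96 = -217.56 mGal over Δh = 1267.6 − 333.4 = 934.2 m
Equal Bouguer anomalies ⇒ Δg_obs + (0.3086 − 0.04193ρ)·Δh = 0
0.3086 − 0.04193ρ = −Δg_obs/Δh = 0.23288
ρ = (0.3086 − 0.23288) / 0.04193 = 1.81 g/cm³

1.81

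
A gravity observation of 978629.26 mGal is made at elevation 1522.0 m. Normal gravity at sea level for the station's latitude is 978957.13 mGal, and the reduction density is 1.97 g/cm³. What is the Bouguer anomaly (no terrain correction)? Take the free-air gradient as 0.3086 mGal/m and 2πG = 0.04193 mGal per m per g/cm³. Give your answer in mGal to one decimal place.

16.1

Free-air correction = 0.3086 × 1522.0 = 469.69 mGal
Free-air anomaly = 978629.26 − 978957.13 + (469.69) = 141.82 mGal
Bouguer slab correction = 0.04193 × 1.97 × 1522.0 = 125.72 mGal
Simple Bouguer anomaly = 141.82 − (125.72) = 16.10 mGal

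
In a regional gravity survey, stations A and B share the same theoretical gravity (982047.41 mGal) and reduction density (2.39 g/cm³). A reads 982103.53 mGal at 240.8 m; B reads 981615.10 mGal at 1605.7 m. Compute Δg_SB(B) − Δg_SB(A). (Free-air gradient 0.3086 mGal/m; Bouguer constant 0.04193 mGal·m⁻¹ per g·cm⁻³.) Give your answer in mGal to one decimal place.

Δg_SB(A) = 982103.53 − 982047.41 + 0.3086×240.8 − 0.04193×2.39×240.8 = 106.30 mGal
Δg_SB(B) = 981615.10 − 982047.41 + 0.3086×1605.7 − 0.04193×2.39×1605.7 = -97.70 mGal
Difference = -97.70 − (106.30) = -204.00 mGal

-204.0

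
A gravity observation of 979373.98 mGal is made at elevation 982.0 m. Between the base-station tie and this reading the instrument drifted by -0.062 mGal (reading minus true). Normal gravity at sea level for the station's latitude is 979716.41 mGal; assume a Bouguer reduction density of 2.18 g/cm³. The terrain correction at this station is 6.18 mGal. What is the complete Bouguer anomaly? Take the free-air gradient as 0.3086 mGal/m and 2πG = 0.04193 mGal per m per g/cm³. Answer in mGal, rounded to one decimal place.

-122.9

Drift-corrected reading = 979373.98 − (-0.062) = 979374.042 mGal
Free-air correction = 0.3086 × 982.0 = 303.05 mGal
Free-air anomaly = 979374.042 − 979716.41 + (303.05) = -39.318 mGal
Bouguer slab correction = 0.04193 × 2.18 × 982.0 = 89.76 mGal
Simple Bouguer anomaly = -39.318 − (89.76) = -129.078 mGal
Complete Bouguer anomaly = -129.078 + 6.18 = -122.898 mGal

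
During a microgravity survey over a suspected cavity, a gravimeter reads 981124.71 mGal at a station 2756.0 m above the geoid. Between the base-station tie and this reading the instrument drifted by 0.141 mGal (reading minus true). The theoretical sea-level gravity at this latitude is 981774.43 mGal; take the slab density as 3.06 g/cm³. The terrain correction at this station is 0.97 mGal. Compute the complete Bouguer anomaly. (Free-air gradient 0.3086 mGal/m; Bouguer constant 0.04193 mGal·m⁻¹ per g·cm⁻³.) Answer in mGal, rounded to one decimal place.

Drift-corrected reading = 981124.71 − (0.141) = 981124.569 mGal
Free-air correction = 0.3086 × 2756.0 = 850.50 mGal
Free-air anomaly = 981124.569 − 981774.43 + (850.50) = 200.639 mGal
Bouguer slab correction = 0.04193 × 3.06 × 2756.0 = 353.61 mGal
Simple Bouguer anomaly = 200.639 − (353.61) = -152.971 mGal
Complete Bouguer anomaly = -152.971 + 0.97 = -152.001 mGal

-152.0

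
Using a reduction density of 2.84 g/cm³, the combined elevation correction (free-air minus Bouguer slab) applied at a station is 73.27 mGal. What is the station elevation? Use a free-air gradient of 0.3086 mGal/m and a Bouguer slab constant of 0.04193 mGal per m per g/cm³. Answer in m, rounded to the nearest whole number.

Combined gradient = 0.3086 − 0.04193 × 2.84 = 0.1895188 mGal/m
h = 73.27 / 0.1895188 = 386.61 m

387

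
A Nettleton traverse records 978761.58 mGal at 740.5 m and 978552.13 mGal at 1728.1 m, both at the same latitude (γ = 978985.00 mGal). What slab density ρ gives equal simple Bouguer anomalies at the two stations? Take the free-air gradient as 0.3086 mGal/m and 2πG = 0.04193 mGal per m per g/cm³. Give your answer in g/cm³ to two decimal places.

2.30

Δg_obs = 978552.13 − 978761.58 = -209.45 mGal over Δh = 1728.1 − 740.5 = 987.6 m
Equal Bouguer anomalies ⇒ Δg_obs + (0.3086 − 0.04193ρ)·Δh = 0
0.3086 − 0.04193ρ = −Δg_obs/Δh = 0.21208
ρ = (0.3086 − 0.21208) / 0.04193 = 2.30 g/cm³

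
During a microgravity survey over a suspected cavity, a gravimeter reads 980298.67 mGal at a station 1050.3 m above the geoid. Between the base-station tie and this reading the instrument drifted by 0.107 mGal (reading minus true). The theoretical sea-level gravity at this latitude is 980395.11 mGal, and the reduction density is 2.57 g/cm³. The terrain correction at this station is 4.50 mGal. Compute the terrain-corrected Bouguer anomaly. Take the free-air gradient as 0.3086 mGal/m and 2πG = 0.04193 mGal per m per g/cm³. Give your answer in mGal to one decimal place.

118.9

Drift-corrected reading = 980298.67 − (0.107) = 980298.563 mGal
Free-air correction = 0.3086 × 1050.3 = 324.12 mGal
Free-air anomaly = 980298.563 − 980395.11 + (324.12) = 227.573 mGal
Bouguer slab correction = 0.04193 × 2.57 × 1050.3 = 113.18 mGal
Simple Bouguer anomaly = 227.573 − (113.18) = 114.393 mGal
Complete Bouguer anomaly = 114.393 + 4.50 = 118.893 mGal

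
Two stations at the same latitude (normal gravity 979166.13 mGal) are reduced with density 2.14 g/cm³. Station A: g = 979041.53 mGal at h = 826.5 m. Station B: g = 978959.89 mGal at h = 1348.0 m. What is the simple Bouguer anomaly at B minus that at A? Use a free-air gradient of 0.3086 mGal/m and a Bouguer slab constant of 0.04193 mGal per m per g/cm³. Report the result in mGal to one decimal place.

32.5

Δg_SB(A) = 979041.53 − 979166.13 + 0.3086×826.5 − 0.04193×2.14×826.5 = 56.30 mGal
Δg_SB(B) = 978959.89 − 979166.13 + 0.3086×1348.0 − 0.04193×2.14×1348.0 = 88.80 mGal
Difference = 88.80 − (56.30) = 32.50 mGal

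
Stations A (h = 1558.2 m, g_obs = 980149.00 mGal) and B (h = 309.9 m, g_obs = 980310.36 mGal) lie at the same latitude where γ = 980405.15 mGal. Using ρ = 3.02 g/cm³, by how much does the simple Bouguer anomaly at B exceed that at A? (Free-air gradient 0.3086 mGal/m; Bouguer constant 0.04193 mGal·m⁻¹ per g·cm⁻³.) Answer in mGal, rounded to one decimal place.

Δg_SB(A) = 980149.00 − 980405.15 + 0.3086×1558.2 − 0.04193×3.02×1558.2 = 27.40 mGal
Δg_SB(B) = 980310.36 − 980405.15 + 0.3086×309.9 − 0.04193×3.02×309.9 = -38.40 mGal
Difference = -38.40 − (27.40) = -65.80 mGal

-65.8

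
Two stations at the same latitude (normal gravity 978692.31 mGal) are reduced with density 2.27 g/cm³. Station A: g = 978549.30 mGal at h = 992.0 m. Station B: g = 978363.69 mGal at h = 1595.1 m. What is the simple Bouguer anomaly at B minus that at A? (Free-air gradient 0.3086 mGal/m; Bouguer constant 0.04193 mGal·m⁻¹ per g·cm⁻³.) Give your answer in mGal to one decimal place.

Δg_SB(A) = 978549.30 − 978692.31 + 0.3086×992.0 − 0.04193×2.27×992.0 = 68.70 mGal
Δg_SB(B) = 978363.69 − 978692.31 + 0.3086×1595.1 − 0.04193×2.27×1595.1 = 11.80 mGal
Difference = 11.80 − (68.70) = -56.90 mGal

-56.9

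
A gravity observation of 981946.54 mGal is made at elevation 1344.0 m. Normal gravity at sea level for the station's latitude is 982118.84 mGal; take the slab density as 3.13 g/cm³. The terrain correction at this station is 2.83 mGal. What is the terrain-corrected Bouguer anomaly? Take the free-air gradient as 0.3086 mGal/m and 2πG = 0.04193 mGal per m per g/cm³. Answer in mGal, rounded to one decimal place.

Free-air correction = 0.3086 × 1344.0 = 414.76 mGal
Free-air anomaly = 981946.54 − 982118.84 + (414.76) = 242.46 mGal
Bouguer slab correction = 0.04193 × 3.13 × 1344.0 = 176.39 mGal
Simple Bouguer anomaly = 242.46 − (176.39) = 66.07 mGal
Complete Bouguer anomaly = 66.07 + 2.83 = 68.90 mGal

68.9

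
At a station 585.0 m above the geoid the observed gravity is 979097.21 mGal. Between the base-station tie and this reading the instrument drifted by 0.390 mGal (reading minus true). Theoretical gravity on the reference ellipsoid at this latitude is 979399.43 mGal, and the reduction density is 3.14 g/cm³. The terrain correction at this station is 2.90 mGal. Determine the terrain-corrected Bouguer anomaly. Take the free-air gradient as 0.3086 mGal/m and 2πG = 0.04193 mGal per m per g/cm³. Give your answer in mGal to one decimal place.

Drift-corrected reading = 979097.21 − (0.390) = 979096.820 mGal
Free-air correction = 0.3086 × 585.0 = 180.53 mGal
Free-air anomaly = 979096.820 − 979399.43 + (180.53) = -122.080 mGal
Bouguer slab correction = 0.04193 × 3.14 × 585.0 = 77.02 mGal
Simple Bouguer anomaly = -122.080 − (77.02) = -199.100 mGal
Complete Bouguer anomaly = -199.100 + 2.90 = -196.200 mGal

-196.2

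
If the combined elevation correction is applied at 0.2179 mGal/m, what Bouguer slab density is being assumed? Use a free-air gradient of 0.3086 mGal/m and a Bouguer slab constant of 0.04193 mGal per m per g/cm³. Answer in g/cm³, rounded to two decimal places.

2.16

0.2179 = 0.3086 − 0.04193 × ρ
ρ = (0.3086 − 0.2179) / 0.04193 = 2.16 g/cm³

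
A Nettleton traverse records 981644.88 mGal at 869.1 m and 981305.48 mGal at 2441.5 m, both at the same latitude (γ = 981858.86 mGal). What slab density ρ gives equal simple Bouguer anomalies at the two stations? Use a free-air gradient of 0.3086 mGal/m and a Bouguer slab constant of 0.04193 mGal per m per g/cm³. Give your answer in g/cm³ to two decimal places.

Δg_obs = 981305.48 − 981644.88 = -339.40 mGal over Δh = 2441.5 − 869.1 = 1572.4 m
Equal Bouguer anomalies ⇒ Δg_obs + (0.3086 − 0.04193ρ)·Δh = 0
0.3086 − 0.04193ρ = −Δg_obs/Δh = 0.21585
ρ = (0.3086 − 0.21585) / 0.04193 = 2.21 g/cm³

2.21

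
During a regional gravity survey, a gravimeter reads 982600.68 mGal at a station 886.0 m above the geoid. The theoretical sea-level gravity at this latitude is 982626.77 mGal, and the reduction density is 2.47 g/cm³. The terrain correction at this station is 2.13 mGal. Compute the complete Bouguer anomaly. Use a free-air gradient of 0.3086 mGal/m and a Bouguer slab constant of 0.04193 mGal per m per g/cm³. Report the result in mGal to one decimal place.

Free-air correction = 0.3086 × 886.0 = 273.42 mGal
Free-air anomaly = 982600.68 − 982626.77 + (273.42) = 247.33 mGal
Bouguer slab correction = 0.04193 × 2.47 × 886.0 = 91.76 mGal
Simple Bouguer anomaly = 247.33 − (91.76) = 155.57 mGal
Complete Bouguer anomaly = 155.57 + 2.13 = 157.70 mGal

157.7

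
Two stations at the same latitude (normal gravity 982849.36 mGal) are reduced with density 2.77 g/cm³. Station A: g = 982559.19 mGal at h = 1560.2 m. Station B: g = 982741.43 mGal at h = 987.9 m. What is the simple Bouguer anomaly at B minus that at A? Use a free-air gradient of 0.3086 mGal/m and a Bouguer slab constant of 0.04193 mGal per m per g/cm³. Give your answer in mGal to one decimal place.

Δg_SB(A) = 982559.19 − 982849.36 + 0.3086×1560.2 − 0.04193×2.77×1560.2 = 10.10 mGal
Δg_SB(B) = 982741.43 − 982849.36 + 0.3086×987.9 − 0.04193×2.77×987.9 = 82.20 mGal
Difference = 82.20 − (10.10) = 72.10 mGal

72.1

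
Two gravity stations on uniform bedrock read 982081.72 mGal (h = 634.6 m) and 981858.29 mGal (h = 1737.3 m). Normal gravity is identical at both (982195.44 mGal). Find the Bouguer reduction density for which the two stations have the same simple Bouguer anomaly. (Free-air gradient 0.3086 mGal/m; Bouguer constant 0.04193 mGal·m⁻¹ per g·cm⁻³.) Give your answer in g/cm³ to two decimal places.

Δg_obs = 981858.29 − 982081.72 = -223.43 mGal over Δh = 1737.3 − 634.6 = 1102.7 m
Equal Bouguer anomalies ⇒ Δg_obs + (0.3086 − 0.04193ρ)·Δh = 0
0.3086 − 0.04193ρ = −Δg_obs/Δh = 0.20262
ρ = (0.3086 − 0.20262) / 0.04193 = 2.53 g/cm³

2.53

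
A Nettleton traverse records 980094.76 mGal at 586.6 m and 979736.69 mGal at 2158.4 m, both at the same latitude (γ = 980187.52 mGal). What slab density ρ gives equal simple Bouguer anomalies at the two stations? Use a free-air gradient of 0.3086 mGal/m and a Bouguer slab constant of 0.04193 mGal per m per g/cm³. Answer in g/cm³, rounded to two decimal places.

1.93

Δg_obs = 979736.69 − 980094.76 = -358.07 mGal over Δh = 2158.4 − 586.6 = 1571.8 m
Equal Bouguer anomalies ⇒ Δg_obs + (0.3086 − 0.04193ρ)·Δh = 0
0.3086 − 0.04193ρ = −Δg_obs/Δh = 0.22781
ρ = (0.3086 − 0.22781) / 0.04193 = 1.93 g/cm³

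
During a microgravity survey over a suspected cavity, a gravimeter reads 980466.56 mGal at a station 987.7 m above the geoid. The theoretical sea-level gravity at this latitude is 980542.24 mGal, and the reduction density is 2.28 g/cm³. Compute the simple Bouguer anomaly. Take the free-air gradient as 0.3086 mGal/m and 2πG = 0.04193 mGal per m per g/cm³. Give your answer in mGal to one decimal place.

Free-air correction = 0.3086 × 987.7 = 304.80 mGal
Free-air anomaly = 980466.56 − 980542.24 + (304.80) = 229.12 mGal
Bouguer slab correction = 0.04193 × 2.28 × 987.7 = 94.42 mGal
Simple Bouguer anomaly = 229.12 − (94.42) = 134.70 mGal

134.7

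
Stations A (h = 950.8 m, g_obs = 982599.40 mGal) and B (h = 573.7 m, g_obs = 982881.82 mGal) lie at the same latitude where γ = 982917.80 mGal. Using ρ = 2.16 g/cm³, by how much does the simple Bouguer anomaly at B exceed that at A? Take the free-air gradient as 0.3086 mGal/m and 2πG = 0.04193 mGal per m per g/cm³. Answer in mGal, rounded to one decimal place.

Δg_SB(A) = 982599.40 − 982917.80 + 0.3086×950.8 − 0.04193×2.16×950.8 = -111.10 mGal
Δg_SB(B) = 982881.82 − 982917.80 + 0.3086×573.7 − 0.04193×2.16×573.7 = 89.10 mGal
Difference = 89.10 − (-111.10) = 200.20 mGal

200.2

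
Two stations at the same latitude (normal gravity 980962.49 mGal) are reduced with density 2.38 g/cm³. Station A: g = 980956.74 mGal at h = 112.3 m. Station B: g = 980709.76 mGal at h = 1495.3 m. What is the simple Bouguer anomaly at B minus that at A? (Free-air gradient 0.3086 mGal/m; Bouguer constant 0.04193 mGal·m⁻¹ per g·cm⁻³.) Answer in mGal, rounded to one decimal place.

Δg_SB(A) = 980956.74 − 980962.49 + 0.3086×112.3 − 0.04193×2.38×112.3 = 17.70 mGal
Δg_SB(B) = 980709.76 − 980962.49 + 0.3086×1495.3 − 0.04193×2.38×1495.3 = 59.50 mGal
Difference = 59.50 − (17.70) = 41.80 mGal

41.8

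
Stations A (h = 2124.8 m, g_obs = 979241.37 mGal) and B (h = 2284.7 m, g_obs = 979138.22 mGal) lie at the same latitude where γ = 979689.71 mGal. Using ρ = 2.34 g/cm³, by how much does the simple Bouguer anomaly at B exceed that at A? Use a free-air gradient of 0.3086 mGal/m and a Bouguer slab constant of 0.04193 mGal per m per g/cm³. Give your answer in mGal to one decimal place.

Δg_SB(A) = 979241.37 − 979689.71 + 0.3086×2124.8 − 0.04193×2.34×2124.8 = -1.10 mGal
Δg_SB(B) = 979138.22 − 979689.71 + 0.3086×2284.7 − 0.04193×2.34×2284.7 = -70.60 mGal
Difference = -70.60 − (-1.10) = -69.50 mGal

-69.5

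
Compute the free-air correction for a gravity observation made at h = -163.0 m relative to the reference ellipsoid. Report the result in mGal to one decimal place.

-50.3

Free-air correction = 0.3086 × -163.0 = -50.3 mGal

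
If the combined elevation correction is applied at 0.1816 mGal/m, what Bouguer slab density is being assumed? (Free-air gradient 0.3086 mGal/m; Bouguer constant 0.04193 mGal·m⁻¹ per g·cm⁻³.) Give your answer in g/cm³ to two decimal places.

0.1816 = 0.3086 − 0.04193 × ρ
ρ = (0.3086 − 0.1816) / 0.04193 = 3.03 g/cm³

3.03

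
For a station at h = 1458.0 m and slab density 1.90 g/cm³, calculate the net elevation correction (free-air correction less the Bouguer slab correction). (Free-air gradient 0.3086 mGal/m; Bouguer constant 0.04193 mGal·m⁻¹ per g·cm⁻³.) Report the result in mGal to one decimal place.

333.8

Combined gradient = 0.3086 − 0.04193 × 1.90 = 0.2289330 mGal/m
Combined elevation correction = 0.2289330 × 1458.0 = 333.8 mGal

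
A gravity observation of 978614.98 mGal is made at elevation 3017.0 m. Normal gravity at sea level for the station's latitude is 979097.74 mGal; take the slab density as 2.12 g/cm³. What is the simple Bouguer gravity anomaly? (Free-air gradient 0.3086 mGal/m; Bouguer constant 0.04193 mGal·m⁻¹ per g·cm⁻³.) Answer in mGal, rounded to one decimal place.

Free-air correction = 0.3086 × 3017.0 = 931.05 mGal
Free-air anomaly = 978614.98 − 979097.74 + (931.05) = 448.29 mGal
Bouguer slab correction = 0.04193 × 2.12 × 3017.0 = 268.19 mGal
Simple Bouguer anomaly = 448.29 − (268.19) = 180.10 mGal

180.1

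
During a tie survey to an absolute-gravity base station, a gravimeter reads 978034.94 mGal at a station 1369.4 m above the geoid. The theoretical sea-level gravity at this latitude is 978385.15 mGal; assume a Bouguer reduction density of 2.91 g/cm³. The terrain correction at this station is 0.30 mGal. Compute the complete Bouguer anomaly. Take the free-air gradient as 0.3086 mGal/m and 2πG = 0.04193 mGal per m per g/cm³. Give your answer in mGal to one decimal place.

Free-air correction = 0.3086 × 1369.4 = 422.60 mGal
Free-air anomaly = 978034.94 − 978385.15 + (422.60) = 72.39 mGal
Bouguer slab correction = 0.04193 × 2.91 × 1369.4 = 167.09 mGal
Simple Bouguer anomaly = 72.39 − (167.09) = -94.70 mGal
Complete Bouguer anomaly = -94.70 + 0.30 = -94.40 mGal

-94.4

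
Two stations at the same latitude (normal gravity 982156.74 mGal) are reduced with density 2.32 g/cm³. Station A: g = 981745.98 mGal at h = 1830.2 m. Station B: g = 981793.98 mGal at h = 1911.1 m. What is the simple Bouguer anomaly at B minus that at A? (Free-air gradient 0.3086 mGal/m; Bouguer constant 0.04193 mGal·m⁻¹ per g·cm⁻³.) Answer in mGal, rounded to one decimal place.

65.1

Δg_SB(A) = 981745.98 − 982156.74 + 0.3086×1830.2 − 0.04193×2.32×1830.2 = -24.00 mGal
Δg_SB(B) = 981793.98 − 982156.74 + 0.3086×1911.1 − 0.04193×2.32×1911.1 = 41.10 mGal
Difference = 41.10 − (-24.00) = 65.10 mGal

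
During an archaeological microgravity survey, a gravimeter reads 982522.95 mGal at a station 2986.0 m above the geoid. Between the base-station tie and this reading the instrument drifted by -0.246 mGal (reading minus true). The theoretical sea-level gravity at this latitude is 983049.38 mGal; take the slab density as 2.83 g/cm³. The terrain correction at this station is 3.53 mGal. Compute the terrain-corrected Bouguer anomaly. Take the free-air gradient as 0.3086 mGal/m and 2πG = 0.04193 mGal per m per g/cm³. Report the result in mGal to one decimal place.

44.5

Drift-corrected reading = 982522.95 − (-0.246) = 982523.196 mGal
Free-air correction = 0.3086 × 2986.0 = 921.48 mGal
Free-air anomaly = 982523.196 − 983049.38 + (921.48) = 395.296 mGal
Bouguer slab correction = 0.04193 × 2.83 × 2986.0 = 354.32 mGal
Simple Bouguer anomaly = 395.296 − (354.32) = 40.976 mGal
Complete Bouguer anomaly = 40.976 + 3.53 = 44.506 mGal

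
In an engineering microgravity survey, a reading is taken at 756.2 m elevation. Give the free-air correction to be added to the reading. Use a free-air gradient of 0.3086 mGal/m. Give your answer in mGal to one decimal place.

233.4

Free-air correction = 0.3086 × 756.2 = 233.4 mGal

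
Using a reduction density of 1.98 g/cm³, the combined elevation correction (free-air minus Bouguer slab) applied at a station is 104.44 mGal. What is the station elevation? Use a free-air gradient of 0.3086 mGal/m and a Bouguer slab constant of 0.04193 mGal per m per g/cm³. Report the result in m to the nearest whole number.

463

Combined gradient = 0.3086 − 0.04193 × 1.98 = 0.2255786 mGal/m
h = 104.44 / 0.2255786 = 462.99 m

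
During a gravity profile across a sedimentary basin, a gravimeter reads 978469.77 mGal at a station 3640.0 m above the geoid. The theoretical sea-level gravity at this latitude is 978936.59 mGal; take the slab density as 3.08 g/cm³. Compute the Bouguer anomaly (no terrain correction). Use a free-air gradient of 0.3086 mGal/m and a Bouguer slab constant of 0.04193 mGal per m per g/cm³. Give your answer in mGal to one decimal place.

186.4

Free-air correction = 0.3086 × 3640.0 = 1123.30 mGal
Free-air anomaly = 978469.77 − 978936.59 + (1123.30) = 656.48 mGal
Bouguer slab correction = 0.04193 × 3.08 × 3640.0 = 470.09 mGal
Simple Bouguer anomaly = 656.48 − (470.09) = 186.39 mGal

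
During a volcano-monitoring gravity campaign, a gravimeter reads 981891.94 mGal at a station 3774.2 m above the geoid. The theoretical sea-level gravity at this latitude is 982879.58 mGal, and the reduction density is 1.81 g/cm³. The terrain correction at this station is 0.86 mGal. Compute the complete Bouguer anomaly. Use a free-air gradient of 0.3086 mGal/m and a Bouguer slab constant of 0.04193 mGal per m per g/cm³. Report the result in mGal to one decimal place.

Free-air correction = 0.3086 × 3774.2 = 1164.72 mGal
Free-air anomaly = 981891.94 − 982879.58 + (1164.72) = 177.08 mGal
Bouguer slab correction = 0.04193 × 1.81 × 3774.2 = 286.44 mGal
Simple Bouguer anomaly = 177.08 − (286.44) = -109.36 mGal
Complete Bouguer anomaly = -109.36 + 0.86 = -108.50 mGal

-108.5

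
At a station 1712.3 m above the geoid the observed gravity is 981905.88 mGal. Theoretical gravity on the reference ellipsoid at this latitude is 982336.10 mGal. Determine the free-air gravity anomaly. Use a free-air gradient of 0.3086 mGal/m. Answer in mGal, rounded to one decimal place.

98.2

Free-air correction = 0.3086 × 1712.3 = 528.42 mGal
Free-air anomaly = 981905.88 − 982336.10 + (528.42) = 98.20 mGal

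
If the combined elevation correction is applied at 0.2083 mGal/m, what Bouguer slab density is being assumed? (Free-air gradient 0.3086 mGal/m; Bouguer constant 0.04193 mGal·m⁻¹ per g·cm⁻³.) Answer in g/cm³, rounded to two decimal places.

2.39

0.2083 = 0.3086 − 0.04193 × ρ
ρ = (0.3086 − 0.2083) / 0.04193 = 2.39 g/cm³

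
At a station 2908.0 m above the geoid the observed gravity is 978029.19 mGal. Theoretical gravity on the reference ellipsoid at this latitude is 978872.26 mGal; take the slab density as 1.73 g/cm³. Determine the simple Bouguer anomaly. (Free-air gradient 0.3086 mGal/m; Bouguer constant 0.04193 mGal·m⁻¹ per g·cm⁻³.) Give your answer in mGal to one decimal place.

-156.6

Free-air correction = 0.3086 × 2908.0 = 897.41 mGal
Free-air anomaly = 978029.19 − 978872.26 + (897.41) = 54.34 mGal
Bouguer slab correction = 0.04193 × 1.73 × 2908.0 = 210.94 mGal
Simple Bouguer anomaly = 54.34 − (210.94) = -156.60 mGal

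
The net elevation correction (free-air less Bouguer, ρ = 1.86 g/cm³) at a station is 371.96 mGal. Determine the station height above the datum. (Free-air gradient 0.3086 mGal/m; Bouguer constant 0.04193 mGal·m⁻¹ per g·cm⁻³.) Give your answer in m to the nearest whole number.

1613

Combined gradient = 0.3086 − 0.04193 × 1.86 = 0.2306102 mGal/m
h = 371.96 / 0.2306102 = 1612.94 m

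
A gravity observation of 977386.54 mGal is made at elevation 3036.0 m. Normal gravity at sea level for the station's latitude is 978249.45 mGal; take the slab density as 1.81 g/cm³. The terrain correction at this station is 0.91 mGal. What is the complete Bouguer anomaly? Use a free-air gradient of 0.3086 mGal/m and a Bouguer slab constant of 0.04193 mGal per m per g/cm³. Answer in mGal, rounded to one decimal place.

Free-air correction = 0.3086 × 3036.0 = 936.91 mGal
Free-air anomaly = 977386.54 − 978249.45 + (936.91) = 74.00 mGal
Bouguer slab correction = 0.04193 × 1.81 × 3036.0 = 230.41 mGal
Simple Bouguer anomaly = 74.00 − (230.41) = -156.41 mGal
Complete Bouguer anomaly = -156.41 + 0.91 = -155.50 mGal

-155.5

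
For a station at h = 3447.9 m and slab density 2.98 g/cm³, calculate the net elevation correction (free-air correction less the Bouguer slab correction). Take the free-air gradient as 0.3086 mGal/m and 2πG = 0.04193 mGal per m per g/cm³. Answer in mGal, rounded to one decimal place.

Combined gradient = 0.3086 − 0.04193 × 2.98 = 0.1836486 mGal/m
Combined elevation correction = 0.1836486 × 3447.9 = 633.2 mGal

633.2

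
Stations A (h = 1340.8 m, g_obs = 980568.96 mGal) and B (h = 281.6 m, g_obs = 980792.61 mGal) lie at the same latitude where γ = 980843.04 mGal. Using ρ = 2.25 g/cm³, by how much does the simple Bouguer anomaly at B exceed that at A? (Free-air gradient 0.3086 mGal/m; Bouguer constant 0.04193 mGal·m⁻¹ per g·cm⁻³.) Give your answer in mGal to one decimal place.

Δg_SB(A) = 980568.96 − 980843.04 + 0.3086×1340.8 − 0.04193×2.25×1340.8 = 13.20 mGal
Δg_SB(B) = 980792.61 − 980843.04 + 0.3086×281.6 − 0.04193×2.25×281.6 = 9.90 mGal
Difference = 9.90 − (13.20) = -3.30 mGal

-3.3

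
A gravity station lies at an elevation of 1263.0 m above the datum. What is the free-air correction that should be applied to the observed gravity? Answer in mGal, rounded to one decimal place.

389.8

Free-air correction = 0.3086 × 1263.0 = 389.8 mGal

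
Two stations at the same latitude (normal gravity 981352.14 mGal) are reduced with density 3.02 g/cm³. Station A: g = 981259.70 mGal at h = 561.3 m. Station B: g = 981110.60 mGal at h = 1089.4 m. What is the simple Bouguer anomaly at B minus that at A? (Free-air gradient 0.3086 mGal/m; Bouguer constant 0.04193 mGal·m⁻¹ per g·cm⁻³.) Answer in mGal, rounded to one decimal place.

-53.0

Δg_SB(A) = 981259.70 − 981352.14 + 0.3086×561.3 − 0.04193×3.02×561.3 = 9.70 mGal
Δg_SB(B) = 981110.60 − 981352.14 + 0.3086×1089.4 − 0.04193×3.02×1089.4 = -43.30 mGal
Difference = -43.30 − (9.70) = -53.00 mGal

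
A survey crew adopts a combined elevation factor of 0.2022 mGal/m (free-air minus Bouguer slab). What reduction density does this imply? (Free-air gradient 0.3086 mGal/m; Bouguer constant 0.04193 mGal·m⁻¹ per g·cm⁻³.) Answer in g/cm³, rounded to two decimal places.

0.2022 = 0.3086 − 0.04193 × ρ
ρ = (0.3086 − 0.2022) / 0.04193 = 2.54 g/cm³

2.54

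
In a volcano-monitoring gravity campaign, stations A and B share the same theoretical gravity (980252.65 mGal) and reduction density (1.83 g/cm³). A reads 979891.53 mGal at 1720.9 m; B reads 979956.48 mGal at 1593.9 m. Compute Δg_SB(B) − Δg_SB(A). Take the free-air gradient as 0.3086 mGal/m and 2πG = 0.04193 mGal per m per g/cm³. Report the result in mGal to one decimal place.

35.5

Δg_SB(A) = 979891.53 − 980252.65 + 0.3086×1720.9 − 0.04193×1.83×1720.9 = 37.90 mGal
Δg_SB(B) = 979956.48 − 980252.65 + 0.3086×1593.9 − 0.04193×1.83×1593.9 = 73.40 mGal
Difference = 73.40 − (37.90) = 35.50 mGal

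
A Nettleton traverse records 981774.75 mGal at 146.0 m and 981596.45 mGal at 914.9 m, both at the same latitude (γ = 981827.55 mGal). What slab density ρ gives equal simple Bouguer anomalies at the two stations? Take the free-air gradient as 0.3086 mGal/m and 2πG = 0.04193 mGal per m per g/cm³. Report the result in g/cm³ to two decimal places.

1.83

Δg_obs = 981596.45 − 981774.75 = -178.30 mGal over Δh = 914.9 − 146.0 = 768.9 m
Equal Bouguer anomalies ⇒ Δg_obs + (0.3086 − 0.04193ρ)·Δh = 0
0.3086 − 0.04193ρ = −Δg_obs/Δh = 0.23189
ρ = (0.3086 − 0.23189) / 0.04193 = 1.83 g/cm³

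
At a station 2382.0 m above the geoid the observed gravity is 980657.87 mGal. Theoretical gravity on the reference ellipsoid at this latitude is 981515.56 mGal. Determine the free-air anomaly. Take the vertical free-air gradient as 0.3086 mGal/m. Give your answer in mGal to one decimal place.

Free-air correction = 0.3086 × 2382.0 = 735.09 mGal
Free-air anomaly = 980657.87 − 981515.56 + (735.09) = -122.60 mGal

-122.6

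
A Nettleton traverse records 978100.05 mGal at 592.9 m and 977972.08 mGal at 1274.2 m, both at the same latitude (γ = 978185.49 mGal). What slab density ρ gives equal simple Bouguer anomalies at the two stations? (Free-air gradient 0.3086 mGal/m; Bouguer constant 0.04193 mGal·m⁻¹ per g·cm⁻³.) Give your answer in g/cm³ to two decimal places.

Δg_obs = 977972.08 − 978100.05 = -127.97 mGal over Δh = 1274.2 − 592.9 = 681.3 m
Equal Bouguer anomalies ⇒ Δg_obs + (0.3086 − 0.04193ρ)·Δh = 0
0.3086 − 0.04193ρ = −Δg_obs/Δh = 0.18783
ρ = (0.3086 − 0.18783) / 0.04193 = 2.88 g/cm³

2.88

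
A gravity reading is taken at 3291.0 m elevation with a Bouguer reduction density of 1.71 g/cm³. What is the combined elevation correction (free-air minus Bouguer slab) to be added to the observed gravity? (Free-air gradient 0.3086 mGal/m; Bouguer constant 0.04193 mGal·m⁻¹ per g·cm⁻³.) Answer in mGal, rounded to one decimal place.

Combined gradient = 0.3086 − 0.04193 × 1.71 = 0.2368997 mGal/m
Combined elevation correction = 0.2368997 × 3291.0 = 779.6 mGal

779.6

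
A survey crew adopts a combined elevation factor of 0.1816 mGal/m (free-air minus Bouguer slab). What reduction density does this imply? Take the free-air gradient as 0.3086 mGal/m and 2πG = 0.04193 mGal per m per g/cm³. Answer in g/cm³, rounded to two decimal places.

3.03

0.1816 = 0.3086 − 0.04193 × ρ
ρ = (0.3086 − 0.1816) / 0.04193 = 3.03 g/cm³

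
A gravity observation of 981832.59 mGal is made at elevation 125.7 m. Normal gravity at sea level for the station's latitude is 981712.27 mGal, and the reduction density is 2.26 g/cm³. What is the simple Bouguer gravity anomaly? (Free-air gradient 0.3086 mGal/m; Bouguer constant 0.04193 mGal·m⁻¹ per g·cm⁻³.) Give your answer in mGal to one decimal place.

Free-air correction = 0.3086 × 125.7 = 38.79 mGal
Free-air anomaly = 981832.59 − 981712.27 + (38.79) = 159.11 mGal
Bouguer slab correction = 0.04193 × 2.26 × 125.7 = 11.91 mGal
Simple Bouguer anomaly = 159.11 − (11.91) = 147.20 mGal

147.2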